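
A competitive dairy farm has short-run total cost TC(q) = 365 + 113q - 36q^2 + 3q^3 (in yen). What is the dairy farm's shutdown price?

The shutdown price is the minimum of AVC. VC = 113q - 36q^2 + 3q^3, so AVC = 113 - 36q + 3q^2.
dAVC/dq = -36 + 6q = 0 gives q = 6. min AVC = 113 - 36·6 + 3·6^2 = 5.
For P < ¥5 the firm produces nothing.

¥5 per unit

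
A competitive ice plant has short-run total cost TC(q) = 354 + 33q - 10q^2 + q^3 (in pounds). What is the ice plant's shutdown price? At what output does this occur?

The shutdown price is the minimum of AVC. VC = 33q - 10q^2 + q^3, so AVC = 33 - 10q + q^2.
At the minimum of AVC, MC = AVC. MC = 33 - 20q + 3q^2; setting MC = AVC gives 2q^2 - 10q = 0, so q = 5. min AVC = 8.
So the shutdown price is £8.

£8 per unit, at q = 5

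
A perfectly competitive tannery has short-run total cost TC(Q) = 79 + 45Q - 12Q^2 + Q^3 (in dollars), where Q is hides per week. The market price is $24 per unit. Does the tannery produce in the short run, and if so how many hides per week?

Produce at Q = 7

Variable cost is VC = 45Q - 12Q^2 + Q^3, so AVC = VC/Q = 45 - 12Q + Q^2 and MC = dTC/dQ = 45 - 24Q + 3Q^2.
AVC is minimized where dAVC/dQ = -12 + 2Q = 0, at Q = 6; min AVC = 45 - 12·6 + 6^2 = $9.
Since P = $24 ≥ min AVC = $9, price covers variable cost and the firm should produce.
P = MC gives 21 - 24Q + 3Q^2 = 0, with roots 1 and 7. Take the larger (rising MC): Q* = 7.
Check: AVC at Q = 7 is $10 ≤ P, so revenue covers variable cost.
Profit = P·Q − TC = 24·7 − 149 = $19.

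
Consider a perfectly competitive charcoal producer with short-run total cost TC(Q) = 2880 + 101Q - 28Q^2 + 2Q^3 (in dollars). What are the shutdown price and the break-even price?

AVC = 101 - 28Q + 2Q^2; minimized at Q = 7, giving min AVC = $3. That is the shutdown price.
ATC = 2880/Q + 101 - 28Q + 2Q^2. Setting dATC/dQ = −2880/Q^2 − 28 + 4Q = 0 gives Q = 12 (since 4·12^3 − 28·12^2 = 2880).
min ATC = 2880/12 + 101 − 28·12 + 2·12^2 = $293. That is the break-even price.
Between these two prices the firm operates at a loss; above $293 it earns a profit.

Shutdown price = $3; break-even price = $293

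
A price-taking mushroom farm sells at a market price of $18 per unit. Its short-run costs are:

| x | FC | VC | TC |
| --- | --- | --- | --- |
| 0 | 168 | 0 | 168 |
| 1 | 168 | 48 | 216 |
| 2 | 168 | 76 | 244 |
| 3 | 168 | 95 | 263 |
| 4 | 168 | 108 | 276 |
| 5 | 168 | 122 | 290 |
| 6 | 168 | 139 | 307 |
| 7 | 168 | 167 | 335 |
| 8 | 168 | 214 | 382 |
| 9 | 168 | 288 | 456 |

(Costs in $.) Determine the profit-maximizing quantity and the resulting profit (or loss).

x = 0 (shut down); profit = -$168

Compute π = P·x − TC at each output: x=0: -168; x=1: -198; x=2: -208; x=3: -209; x=4: -204; x=5: -200; x=6: -199; x=7: -209; x=8: -238; x=9: -294.
Profit is highest at x = 0. Equivalently, the lowest AVC in the table is 139/6 ≈ $23.17 at x = 6, and P = $18 falls below it — price never covers variable cost, so the firm shuts down and loses only its fixed cost.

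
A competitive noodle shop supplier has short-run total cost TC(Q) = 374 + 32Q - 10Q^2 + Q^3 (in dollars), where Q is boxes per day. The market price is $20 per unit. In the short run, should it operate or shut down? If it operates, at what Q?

Produce at Q = 6

Strip out fixed cost: VC = 32Q - 10Q^2 + Q^3. Then AVC = 32 - 10Q + Q^2 and MC = 32 - 20Q + 3Q^2.
AVC is minimized where dAVC/dQ = -10 + 2Q = 0, at Q = 5; min AVC = 32 - 10·5 + 5^2 = $7.
Because $20 ≥ $7, revenue can cover variable cost; the firm operates.
P = MC gives 12 - 20Q + 3Q^2 = 0, with roots 2/3 and 6. Take the larger (rising MC): Q* = 6.
Check: AVC at Q = 6 is $8 ≤ P, so revenue covers variable cost.
Profit = P·Q − TC = 20·6 − 422 = -$302, a loss, but smaller than the $374 fixed cost the firm would lose by shutting down.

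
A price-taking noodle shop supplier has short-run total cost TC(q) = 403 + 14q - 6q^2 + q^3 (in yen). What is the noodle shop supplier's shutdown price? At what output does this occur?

¥5 per unit, at q = 3

The shutdown price is the minimum of AVC. VC = 14q - 6q^2 + q^3, so AVC = 14 - 6q + q^2.
At the minimum of AVC, MC = AVC. MC = 14 - 12q + 3q^2; setting MC = AVC gives 2q^2 - 6q = 0, so q = 3. min AVC = 5.
For P < ¥5 the firm produces nothing.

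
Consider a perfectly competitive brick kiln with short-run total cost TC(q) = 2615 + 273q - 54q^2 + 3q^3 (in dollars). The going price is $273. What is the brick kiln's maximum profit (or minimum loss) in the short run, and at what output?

AVC = 273 - 54q + 3q^2; min AVC = $30 at q = 9. Since P = $273 ≥ min AVC, the firm produces.
MC = 273 - 108q + 9q^2. Setting P = MC and taking the root on the rising branch gives q* = 12.
TR = 273·12 = 3276. TC = 2615 + 684 = 3299. Profit = 3276 − 3299 = -$23.
That loss of $23 beats the $2615 the firm would lose by shutting down; producing recovers $2592 of fixed cost.

Profit = -$23 at q = 12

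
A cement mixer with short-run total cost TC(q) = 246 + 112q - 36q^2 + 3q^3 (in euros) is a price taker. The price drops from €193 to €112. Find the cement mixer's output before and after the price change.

Output falls from 9 to 8

MC = 112 - 72q + 9q^2; the shutdown threshold is min AVC = €4 (at q = 6).
At P = €193 ≥ min AVC, set P = MC on the rising branch: q = 9.
At P = €112 ≥ min AVC, set P = MC: q = 8. The firm stays open but cuts output.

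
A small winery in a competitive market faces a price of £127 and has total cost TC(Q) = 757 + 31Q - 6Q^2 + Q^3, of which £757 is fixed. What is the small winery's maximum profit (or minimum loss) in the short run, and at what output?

AVC = 31 - 6Q + Q^2; min AVC = £22 at Q = 3. Since P = £127 ≥ min AVC, the firm produces.
With MC = 31 - 12Q + 3Q^2, P = MC on the upward-sloping part at Q* = 8.
TR = 127·8 = 1016. TC = 757 + 376 = 1133. Profit = 1016 − 1133 = -£117.
Shutting down would mean losing the fixed cost of £757, so operating at a loss of £117 is better by £640.

Profit = -£117 at Q = 8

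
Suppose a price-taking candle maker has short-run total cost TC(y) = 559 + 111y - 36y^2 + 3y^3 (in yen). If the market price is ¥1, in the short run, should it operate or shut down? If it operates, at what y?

Strip out fixed cost: VC = 111y - 36y^2 + 3y^3. Then AVC = 111 - 36y + 3y^2 and MC = 111 - 72y + 9y^2.
AVC hits its minimum where MC = AVC, at y = 6, giving min AVC = 111 - 36·6 + 3·6^2 = ¥3.
With P < min AVC (¥1 < ¥3), every unit sold adds to the loss.
The firm minimizes its loss by shutting down and losing only its fixed cost of ¥559.

Shut down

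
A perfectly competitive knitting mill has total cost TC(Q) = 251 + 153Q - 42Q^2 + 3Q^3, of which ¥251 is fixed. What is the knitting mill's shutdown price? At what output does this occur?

¥6 per unit, at Q = 7

The shutdown price is the minimum of AVC. VC = 153Q - 42Q^2 + 3Q^3, so AVC = 153 - 42Q + 3Q^2.
dAVC/dQ = -42 + 6Q = 0 gives Q = 7. min AVC = 153 - 42·7 + 3·7^2 = 6.
So the shutdown price is ¥6.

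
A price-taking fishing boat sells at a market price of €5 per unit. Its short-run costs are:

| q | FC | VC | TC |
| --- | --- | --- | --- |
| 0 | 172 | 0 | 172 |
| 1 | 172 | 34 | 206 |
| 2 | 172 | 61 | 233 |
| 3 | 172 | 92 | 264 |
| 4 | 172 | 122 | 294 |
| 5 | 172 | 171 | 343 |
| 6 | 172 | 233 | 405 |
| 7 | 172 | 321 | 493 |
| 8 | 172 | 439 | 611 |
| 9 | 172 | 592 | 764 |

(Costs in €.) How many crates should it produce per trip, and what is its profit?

Profit at each row (π = 5q − TC): q=0: -172; q=1: -201; q=2: -223; q=3: -249; q=4: -274; q=5: -318; q=6: -375; q=7: -458; q=8: -571; q=9: -719.
Profit is highest at q = 0. Equivalently, the lowest AVC in the table is 61/2 ≈ €30.50 at q = 2, and P = €5 falls below it — price never covers variable cost, so the firm shuts down and loses only its fixed cost.

q = 0 (shut down); profit = -€172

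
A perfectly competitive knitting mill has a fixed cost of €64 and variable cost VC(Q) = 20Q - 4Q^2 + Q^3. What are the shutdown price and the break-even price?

Shutdown price = €16; break-even price = €36

AVC = 20 - 4Q + Q^2; minimized at Q = 2, giving min AVC = €16. That is the shutdown price.
ATC = 64/Q + 20 - 4Q + Q^2. Setting dATC/dQ = −64/Q^2 − 4 + 2Q = 0 gives Q = 4 (since 2·4^3 − 4·4^2 = 64).
min ATC = 64/4 + 20 − 4·4 + 4^2 = €36. That is the break-even price.
Between these two prices the firm operates at a loss; above €36 it earns a profit.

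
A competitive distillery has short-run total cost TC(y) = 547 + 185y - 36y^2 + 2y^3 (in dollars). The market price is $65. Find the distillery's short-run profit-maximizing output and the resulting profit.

AVC = 185 - 36y + 2y^2; min AVC = $23 at y = 9. Since P = $65 ≥ min AVC, the firm produces.
With MC = 185 - 72y + 6y^2, P = MC on the upward-sloping part at y* = 10.
TR = 65·10 = 650. TC = 547 + 250 = 797. Profit = 650 − 797 = -$147.
Shutting down would mean losing the fixed cost of $547, so operating at a loss of $147 is better by $400.

Profit = -$147 at y = 10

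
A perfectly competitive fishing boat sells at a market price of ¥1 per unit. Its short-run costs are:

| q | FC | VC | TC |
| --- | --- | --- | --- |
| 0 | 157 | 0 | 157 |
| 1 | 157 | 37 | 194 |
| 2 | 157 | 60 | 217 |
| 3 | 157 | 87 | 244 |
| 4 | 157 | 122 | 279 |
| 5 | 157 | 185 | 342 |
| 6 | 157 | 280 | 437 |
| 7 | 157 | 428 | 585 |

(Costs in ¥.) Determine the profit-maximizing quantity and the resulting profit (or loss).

q = 0 (shut down); profit = -¥157

Tabulate TR − TC: q=0: -157; q=1: -193; q=2: -215; q=3: -241; q=4: -275; q=5: -337; q=6: -431; q=7: -578.
Profit is highest at q = 0. Equivalently, the lowest AVC in the table is 87/3 ≈ ¥29 at q = 3, and P = ¥1 falls below it — price never covers variable cost, so the firm shuts down and loses only its fixed cost.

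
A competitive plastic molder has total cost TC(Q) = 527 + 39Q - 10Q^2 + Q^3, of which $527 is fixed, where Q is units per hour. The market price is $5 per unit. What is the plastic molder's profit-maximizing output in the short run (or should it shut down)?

Shut down

From TC, MC = TC'(Q) = 39 - 20Q + 3Q^2 and AVC = VC/Q = 39 - 10Q + Q^2.
AVC is minimized where dAVC/dQ = -10 + 2Q = 0, at Q = 5; min AVC = 39 - 10·5 + 5^2 = $14.
P = $5 lies below min AVC = $14; no output level covers variable cost.
Best response: produce nothing and absorb the $527 fixed cost.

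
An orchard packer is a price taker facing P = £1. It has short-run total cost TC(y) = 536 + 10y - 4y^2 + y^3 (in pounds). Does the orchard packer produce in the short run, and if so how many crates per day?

From TC, MC = TC'(y) = 10 - 8y + 3y^2 and AVC = VC/y = 10 - 4y + y^2.
AVC hits its minimum where MC = AVC, at y = 2, giving min AVC = 10 - 4·2 + 2^2 = £6.
P = £1 lies below min AVC = £6; no output level covers variable cost.
Shutting down limits the loss to fixed cost, £536.

Shut down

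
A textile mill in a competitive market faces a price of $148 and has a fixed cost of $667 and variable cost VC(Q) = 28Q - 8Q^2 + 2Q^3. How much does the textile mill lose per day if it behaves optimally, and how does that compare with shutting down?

AVC = 28 - 8Q + 2Q^2 has its minimum $20 at Q = 2; price $148 clears that bar, so the firm operates.
With MC = 28 - 16Q + 6Q^2, P = MC on the upward-sloping part at Q* = 6.
TR = 148·6 = 888. TC = 667 + 312 = 979. Profit = 888 − 979 = -$91.
That loss of $91 beats the $667 the firm would lose by shutting down; producing recovers $576 of fixed cost.

Profit = -$91 at Q = 6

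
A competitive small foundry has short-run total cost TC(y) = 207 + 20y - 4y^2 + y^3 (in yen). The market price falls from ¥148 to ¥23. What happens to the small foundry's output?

MC = 20 - 8y + 3y^2; the shutdown threshold is min AVC = ¥16 (at y = 2).
With P = ¥148 above the shutdown price, P = MC gives y = 8.
At P = ¥23 ≥ min AVC, set P = MC: y = 3. The firm stays open but cuts output.

Output falls from 8 to 3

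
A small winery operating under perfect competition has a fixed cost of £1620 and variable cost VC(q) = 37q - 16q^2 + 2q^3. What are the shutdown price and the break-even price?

Shutdown price = £5; break-even price = £235

AVC = 37 - 16q + 2q^2; minimized at q = 4, giving min AVC = £5. That is the shutdown price.
ATC = 1620/q + 37 - 16q + 2q^2. Setting dATC/dq = −1620/q^2 − 16 + 4q = 0 gives q = 9 (since 4·9^3 − 16·9^2 = 1620).
min ATC = 1620/9 + 37 − 16·9 + 2·9^2 = £235. That is the break-even price.
For £5 ≤ P < £235 the firm produces at a loss; below £5 it shuts down.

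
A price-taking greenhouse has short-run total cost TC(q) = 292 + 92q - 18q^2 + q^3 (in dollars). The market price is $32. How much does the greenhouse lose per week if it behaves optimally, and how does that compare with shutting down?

Profit = -$92 at q = 10

AVC = 92 - 18q + q^2 has its minimum $11 at q = 9; price $32 clears that bar, so the firm operates.
MC = 92 - 36q + 3q^2. Setting P = MC and taking the root on the rising branch gives q* = 10.
TR = 32·10 = 320. TC = 292 + 120 = 412. Profit = 320 − 412 = -$92.
Shutting down would mean losing the fixed cost of $292, so operating at a loss of $92 is better by $200.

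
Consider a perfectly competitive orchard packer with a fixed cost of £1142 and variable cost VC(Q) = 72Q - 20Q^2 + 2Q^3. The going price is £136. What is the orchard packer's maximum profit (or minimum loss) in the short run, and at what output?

AVC = 72 - 20Q + 2Q^2; min AVC = £22 at Q = 5. Since P = £136 ≥ min AVC, the firm produces.
With MC = 72 - 40Q + 6Q^2, P = MC on the upward-sloping part at Q* = 8.
TR = 136·8 = 1088. TC = 1142 + 320 = 1462. Profit = 1088 − 1462 = -£374.
That loss of £374 beats the £1142 the firm would lose by shutting down; producing recovers £768 of fixed cost.

Profit = -£374 at Q = 8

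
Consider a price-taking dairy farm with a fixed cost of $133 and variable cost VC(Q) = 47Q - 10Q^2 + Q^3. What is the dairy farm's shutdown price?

Short-run supply begins at min AVC. From VC = 47Q - 10Q^2 + Q^3, AVC = 47 - 10Q + Q^2.
dAVC/dQ = -10 + 2Q = 0 gives Q = 5. min AVC = 47 - 10·5 + 5^2 = 22.
So the shutdown price is $22.

$22 per unit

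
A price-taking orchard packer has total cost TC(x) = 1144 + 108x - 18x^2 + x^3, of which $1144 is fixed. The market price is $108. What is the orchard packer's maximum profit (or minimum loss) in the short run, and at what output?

Profit = -$280 at x = 12

AVC = 108 - 18x + x^2; min AVC = $27 at x = 9. Since P = $108 ≥ min AVC, the firm produces.
MC = 108 - 36x + 3x^2. Setting P = MC and taking the root on the rising branch gives x* = 12.
TR = 108·12 = 1296. TC = 1144 + 432 = 1576. Profit = 1296 − 1576 = -$280.
That loss of $280 beats the $1144 the firm would lose by shutting down; producing recovers $864 of fixed cost.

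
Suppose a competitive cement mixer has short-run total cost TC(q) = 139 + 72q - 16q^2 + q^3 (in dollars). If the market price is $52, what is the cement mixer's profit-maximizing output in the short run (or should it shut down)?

Produce at q = 10

Variable cost is VC = 72q - 16q^2 + q^3, so AVC = VC/q = 72 - 16q + q^2 and MC = dTC/dq = 72 - 32q + 3q^2.
The AVC parabola has its vertex at q = 16/2 = 8, where AVC = 72 - 16·8 + 8^2 = $8.
P = $52 exceeds min AVC = $8, so the firm stays open.
P = MC gives 20 - 32q + 3q^2 = 0, with roots 2/3 and 10. Take the larger (rising MC): q* = 10.
Check: AVC at q = 10 is $12 ≤ P, so revenue covers variable cost.
Profit = P·q − TC = 52·10 − 259 = $261.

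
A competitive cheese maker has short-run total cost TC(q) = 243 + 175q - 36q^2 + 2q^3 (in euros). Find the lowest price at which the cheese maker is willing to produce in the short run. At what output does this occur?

The shutdown price is the minimum of AVC. VC = 175q - 36q^2 + 2q^3, so AVC = 175 - 36q + 2q^2.
At the minimum of AVC, MC = AVC. MC = 175 - 72q + 6q^2; setting MC = AVC gives 4q^2 - 36q = 0, so q = 9. min AVC = 13.
The firm shuts down for any P below €13.

€13 per unit, at q = 9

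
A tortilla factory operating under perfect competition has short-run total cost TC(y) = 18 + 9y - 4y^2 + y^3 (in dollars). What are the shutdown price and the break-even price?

Shutdown price = $5; break-even price = $12

AVC = 9 - 4y + y^2; minimized at y = 2, giving min AVC = $5. That is the shutdown price.
ATC = 18/y + 9 - 4y + y^2. Setting dATC/dy = −18/y^2 − 4 + 2y = 0 gives y = 3 (since 2·3^3 − 4·3^2 = 18).
min ATC = 18/3 + 9 − 4·3 + 3^2 = $12. That is the break-even price.
Between these two prices the firm operates at a loss; above $12 it earns a profit.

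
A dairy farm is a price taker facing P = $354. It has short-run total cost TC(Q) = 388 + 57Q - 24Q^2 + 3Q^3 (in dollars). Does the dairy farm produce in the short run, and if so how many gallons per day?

Produce at Q = 9

Strip out fixed cost: VC = 57Q - 24Q^2 + 3Q^3. Then AVC = 57 - 24Q + 3Q^2 and MC = 57 - 48Q + 9Q^2.
AVC is minimized where dAVC/dQ = -24 + 6Q = 0, at Q = 4; min AVC = 57 - 24·4 + 3·4^2 = $9.
Since P = $354 ≥ min AVC = $9, price covers variable cost and the firm should produce.
Solving P = MC: -297 - 48Q + 9Q^2 = 0 ⇒ Q = -11/3 or 9. On the upward-sloping branch, Q* = 9.
Check: AVC at Q = 9 is $84 ≤ P, so revenue covers variable cost.
Profit = P·Q − TC = 354·9 − 1144 = $2042.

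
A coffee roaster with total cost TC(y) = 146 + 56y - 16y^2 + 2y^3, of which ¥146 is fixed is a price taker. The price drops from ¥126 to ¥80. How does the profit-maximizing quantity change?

Output falls from 7 to 6

AVC = 56 - 16y + 2y^2, minimized at y = 4 where min AVC = ¥24. MC = 56 - 32y + 6y^2.
With P = ¥126 above the shutdown price, P = MC gives y = 7.
At P = ¥80 ≥ min AVC, set P = MC: y = 6. The firm stays open but cuts output.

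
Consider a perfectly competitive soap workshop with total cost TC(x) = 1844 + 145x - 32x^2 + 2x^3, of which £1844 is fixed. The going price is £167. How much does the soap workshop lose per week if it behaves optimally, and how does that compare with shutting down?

Profit = -£392 at x = 11

AVC = 145 - 32x + 2x^2 has its minimum £17 at x = 8; price £167 clears that bar, so the firm operates.
With MC = 145 - 64x + 6x^2, P = MC on the upward-sloping part at x* = 11.
TR = 167·11 = 1837. TC = 1844 + 385 = 2229. Profit = 1837 − 2229 = -£392.
That loss of £392 beats the £1844 the firm would lose by shutting down; producing recovers £1452 of fixed cost.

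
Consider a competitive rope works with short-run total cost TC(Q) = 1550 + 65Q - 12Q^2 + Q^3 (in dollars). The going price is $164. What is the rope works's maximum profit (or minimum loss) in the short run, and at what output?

Profit = -$340 at Q = 11

AVC = 65 - 12Q + Q^2 has its minimum $29 at Q = 6; price $164 clears that bar, so the firm operates.
MC = 65 - 24Q + 3Q^2. Setting P = MC and taking the root on the rising branch gives Q* = 11.
TR = 164·11 = 1804. TC = 1550 + 594 = 2144. Profit = 1804 − 2144 = -$340.
That loss of $340 beats the $1550 the firm would lose by shutting down; producing recovers $1210 of fixed cost.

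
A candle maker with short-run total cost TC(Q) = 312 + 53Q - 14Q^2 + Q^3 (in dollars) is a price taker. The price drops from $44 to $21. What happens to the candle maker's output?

MC = 53 - 28Q + 3Q^2; the shutdown threshold is min AVC = $4 (at Q = 7).
With P = $44 above the shutdown price, P = MC gives Q = 9.
At P = $21 ≥ min AVC, set P = MC: Q = 8. The firm stays open but cuts output.

Output falls from 9 to 8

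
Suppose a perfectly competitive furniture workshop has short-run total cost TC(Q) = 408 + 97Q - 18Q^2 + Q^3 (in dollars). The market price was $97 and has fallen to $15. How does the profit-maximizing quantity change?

MC = 97 - 36Q + 3Q^2; the shutdown threshold is min AVC = $16 (at Q = 9).
With P = $97 above the shutdown price, P = MC gives Q = 12.
At P = $15 < min AVC = $16, price no longer covers variable cost at any output, so the firm shuts down: Q = 0.

Output falls from 12 to 0 (the firm shuts down)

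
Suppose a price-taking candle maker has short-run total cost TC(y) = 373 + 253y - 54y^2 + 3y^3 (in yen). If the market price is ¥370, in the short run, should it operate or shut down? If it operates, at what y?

Variable cost is VC = 253y - 54y^2 + 3y^3, so AVC = VC/y = 253 - 54y + 3y^2 and MC = dTC/dy = 253 - 108y + 9y^2.
AVC hits its minimum where MC = AVC, at y = 9, giving min AVC = 253 - 54·9 + 3·9^2 = ¥10.
Since P = ¥370 ≥ min AVC = ¥10, price covers variable cost and the firm should produce.
Solving P = MC: -117 - 108y + 9y^2 = 0 ⇒ y = -1 or 13. On the upward-sloping branch, y* = 13.
Check: AVC at y = 13 is ¥58 ≤ P, so revenue covers variable cost.
Profit = P·y − TC = 370·13 − 1127 = ¥3683.

Produce at y = 13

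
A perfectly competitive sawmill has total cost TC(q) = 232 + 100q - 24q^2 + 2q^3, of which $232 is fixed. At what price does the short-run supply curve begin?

The firm shuts down when price falls below the minimum of average variable cost. AVC = VC/q = 100 - 24q + 2q^2.
At the minimum of AVC, MC = AVC. MC = 100 - 48q + 6q^2; setting MC = AVC gives 4q^2 - 24q = 0, so q = 6. min AVC = 28.
So the shutdown price is $28.

$28 per unit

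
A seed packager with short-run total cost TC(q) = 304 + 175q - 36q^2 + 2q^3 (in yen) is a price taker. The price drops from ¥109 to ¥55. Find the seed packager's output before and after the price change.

AVC = 175 - 36q + 2q^2, minimized at q = 9 where min AVC = ¥13. MC = 175 - 72q + 6q^2.
At P = ¥109 ≥ min AVC, set P = MC on the rising branch: q = 11.
At P = ¥55 ≥ min AVC, set P = MC: q = 10. The firm stays open but cuts output.

Output falls from 11 to 10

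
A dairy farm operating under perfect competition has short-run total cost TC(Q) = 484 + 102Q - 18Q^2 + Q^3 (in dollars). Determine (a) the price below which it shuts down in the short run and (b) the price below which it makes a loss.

AVC = 102 - 18Q + Q^2; minimized at Q = 9, giving min AVC = $21. That is the shutdown price.
ATC = 484/Q + 102 - 18Q + Q^2. Setting dATC/dQ = −484/Q^2 − 18 + 2Q = 0 gives Q = 11 (since 2·11^3 − 18·11^2 = 484).
min ATC = 484/11 + 102 − 18·11 + 11^2 = $69. That is the break-even price.
Between these two prices the firm operates at a loss; above $69 it earns a profit.

Shutdown price = $21; break-even price = $69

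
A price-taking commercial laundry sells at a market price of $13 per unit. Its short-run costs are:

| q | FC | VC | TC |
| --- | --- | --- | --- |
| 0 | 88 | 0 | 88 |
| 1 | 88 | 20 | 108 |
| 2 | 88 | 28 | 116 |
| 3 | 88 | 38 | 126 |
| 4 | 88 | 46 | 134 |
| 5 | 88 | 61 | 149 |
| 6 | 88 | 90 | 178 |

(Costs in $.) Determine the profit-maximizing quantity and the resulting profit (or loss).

Profit at each row (π = 13q − TC): q=0: -88; q=1: -95; q=2: -90; q=3: -87; q=4: -82; q=5: -84; q=6: -100.
Profit is maximized at q = 4. AVC there is 46/4 = $11.50 ≤ P, so producing beats shutting down (which would give -$88).

q = 4; profit = -$82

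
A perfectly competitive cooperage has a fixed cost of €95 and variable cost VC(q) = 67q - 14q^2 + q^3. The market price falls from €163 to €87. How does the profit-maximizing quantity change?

MC = 67 - 28q + 3q^2; the shutdown threshold is min AVC = €18 (at q = 7).
With P = €163 above the shutdown price, P = MC gives q = 12.
At P = €87 ≥ min AVC, set P = MC: q = 10. The firm stays open but cuts output.

Output falls from 12 to 10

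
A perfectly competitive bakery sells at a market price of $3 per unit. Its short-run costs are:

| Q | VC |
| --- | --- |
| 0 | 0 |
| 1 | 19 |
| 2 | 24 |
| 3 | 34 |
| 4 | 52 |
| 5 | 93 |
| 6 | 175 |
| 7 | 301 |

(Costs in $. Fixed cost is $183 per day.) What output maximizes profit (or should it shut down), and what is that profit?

Q = 0 (shut down); profit = -$183

Compute π = P·Q − TC at each output: Q=0: -183; Q=1: -199; Q=2: -201; Q=3: -208; Q=4: -223; Q=5: -261; Q=6: -340; Q=7: -463.
Profit is highest at Q = 0. Equivalently, the lowest AVC in the table is 34/3 ≈ $11.33 at Q = 3, and P = $3 falls below it — price never covers variable cost, so the firm shuts down and loses only its fixed cost.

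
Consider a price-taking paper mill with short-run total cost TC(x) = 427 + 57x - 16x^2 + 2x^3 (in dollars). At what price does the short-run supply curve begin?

Short-run supply begins at min AVC. From VC = 57x - 16x^2 + 2x^3, AVC = 57 - 16x + 2x^2.
dAVC/dx = -16 + 4x = 0 gives x = 4. min AVC = 57 - 16·4 + 2·4^2 = 25.
So the shutdown price is $25.

$25 per unit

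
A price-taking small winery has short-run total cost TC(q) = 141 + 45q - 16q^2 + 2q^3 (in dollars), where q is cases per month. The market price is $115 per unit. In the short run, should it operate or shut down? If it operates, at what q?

Variable cost is VC = 45q - 16q^2 + 2q^3, so AVC = VC/q = 45 - 16q + 2q^2 and MC = dTC/dq = 45 - 32q + 6q^2.
AVC is minimized where dAVC/dq = -16 + 4q = 0, at q = 4; min AVC = 45 - 16·4 + 2·4^2 = $13.
P = $115 exceeds min AVC = $13, so the firm stays open.
Set P = MC: 115 = 45 - 32q + 6q^2 → -70 - 32q + 6q^2 = 0. The roots are q = -5/3 and q = 7; the profit-maximizing output is on the rising part of MC, so q* = 7.
Check: AVC at q = 7 is $31 ≤ P, so revenue covers variable cost.
Profit = P·q − TC = 115·7 − 358 = $447.

Produce at q = 7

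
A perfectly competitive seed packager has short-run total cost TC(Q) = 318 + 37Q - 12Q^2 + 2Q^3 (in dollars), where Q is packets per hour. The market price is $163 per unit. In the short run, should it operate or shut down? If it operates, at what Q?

From TC, MC = TC'(Q) = 37 - 24Q + 6Q^2 and AVC = VC/Q = 37 - 12Q + 2Q^2.
AVC hits its minimum where MC = AVC, at Q = 3, giving min AVC = 37 - 12·3 + 2·3^2 = $19.
P = $163 exceeds min AVC = $19, so the firm stays open.
P = MC gives -126 - 24Q + 6Q^2 = 0, with roots -3 and 7. Take the larger (rising MC): Q* = 7.
Check: AVC at Q = 7 is $51 ≤ P, so revenue covers variable cost.
Profit = P·Q − TC = 163·7 − 675 = $466.

Produce at Q = 7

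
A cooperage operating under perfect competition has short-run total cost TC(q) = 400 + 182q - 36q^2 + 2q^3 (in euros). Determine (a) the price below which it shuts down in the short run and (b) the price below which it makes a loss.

Shutdown price = min AVC. AVC = 182 - 36q + 2q^2, with vertex at q = 9 and minimum €20.
ATC = 400/q + 182 - 36q + 2q^2. Setting dATC/dq = −400/q^2 − 36 + 4q = 0 gives q = 10 (since 4·10^3 − 36·10^2 = 400).
min ATC = 400/10 + 182 − 36·10 + 2·10^2 = €62. That is the break-even price.
Between these two prices the firm operates at a loss; above €62 it earns a profit.

Shutdown price = €20; break-even price = €62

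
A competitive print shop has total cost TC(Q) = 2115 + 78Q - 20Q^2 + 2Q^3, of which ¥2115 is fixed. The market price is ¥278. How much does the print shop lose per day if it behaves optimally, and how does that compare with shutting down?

Profit = -¥115 at Q = 10

AVC = 78 - 20Q + 2Q^2; min AVC = ¥28 at Q = 5. Since P = ¥278 ≥ min AVC, the firm produces.
With MC = 78 - 40Q + 6Q^2, P = MC on the upward-sloping part at Q* = 10.
TR = 278·10 = 2780. TC = 2115 + 780 = 2895. Profit = 2780 − 2895 = -¥115.
By producing, the firm covers all variable cost plus ¥2000 of fixed cost; shutting down would lose the full ¥2115.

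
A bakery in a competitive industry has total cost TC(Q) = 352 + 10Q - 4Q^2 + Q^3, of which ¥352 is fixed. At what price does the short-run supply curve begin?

The firm shuts down when price falls below the minimum of average variable cost. AVC = VC/Q = 10 - 4Q + Q^2.
dAVC/dQ = -4 + 2Q = 0 gives Q = 2. min AVC = 10 - 4·2 + 2^2 = 6.
So the shutdown price is ¥6.

¥6 per unit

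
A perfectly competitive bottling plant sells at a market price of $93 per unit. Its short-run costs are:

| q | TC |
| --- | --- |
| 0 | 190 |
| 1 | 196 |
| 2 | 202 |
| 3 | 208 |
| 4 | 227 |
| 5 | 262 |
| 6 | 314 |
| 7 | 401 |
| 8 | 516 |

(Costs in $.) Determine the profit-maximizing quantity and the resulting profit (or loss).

q = 7; profit = $250

Tabulate TR − TC: q=0: -190; q=1: -103; q=2: -16; q=3: 71; q=4: 145; q=5: 203; q=6: 244; q=7: 250; q=8: 228.
Profit is maximized at q = 7. AVC there is 211/7 = $30.14 ≤ P, so producing beats shutting down (which would give -$190).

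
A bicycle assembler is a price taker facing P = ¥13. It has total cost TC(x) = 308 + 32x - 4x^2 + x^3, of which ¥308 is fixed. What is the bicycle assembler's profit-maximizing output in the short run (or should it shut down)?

Shut down

Variable cost is VC = 32x - 4x^2 + x^3, so AVC = VC/x = 32 - 4x + x^2 and MC = dTC/dx = 32 - 8x + 3x^2.
AVC hits its minimum where MC = AVC, at x = 2, giving min AVC = 32 - 4·2 + 2^2 = ¥28.
Since P = ¥13 < min AVC = ¥28, price fails to cover variable cost at any output.
The firm minimizes its loss by shutting down and losing only its fixed cost of ¥308.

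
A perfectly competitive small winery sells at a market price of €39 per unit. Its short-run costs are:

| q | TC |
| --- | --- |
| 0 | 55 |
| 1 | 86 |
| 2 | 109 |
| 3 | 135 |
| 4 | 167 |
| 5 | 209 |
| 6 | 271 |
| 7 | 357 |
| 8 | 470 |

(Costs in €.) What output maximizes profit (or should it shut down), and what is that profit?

Profit at each row (π = 39q − TC): q=0: -55; q=1: -47; q=2: -31; q=3: -18; q=4: -11; q=5: -14; q=6: -37; q=7: -84; q=8: -158.
Profit is maximized at q = 4. AVC there is 112/4 = €28 ≤ P, so producing beats shutting down (which would give -€55).

q = 4; profit = -€11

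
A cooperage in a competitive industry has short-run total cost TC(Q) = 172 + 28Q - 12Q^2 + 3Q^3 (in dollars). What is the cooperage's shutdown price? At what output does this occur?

Short-run supply begins at min AVC. From VC = 28Q - 12Q^2 + 3Q^3, AVC = 28 - 12Q + 3Q^2.
At the minimum of AVC, MC = AVC. MC = 28 - 24Q + 9Q^2; setting MC = AVC gives 6Q^2 - 12Q = 0, so Q = 2. min AVC = 16.
The firm shuts down for any P below $16.

$16 per unit, at Q = 2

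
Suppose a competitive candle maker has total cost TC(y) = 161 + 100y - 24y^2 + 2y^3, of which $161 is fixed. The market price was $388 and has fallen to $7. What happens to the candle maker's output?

Output falls from 12 to 0 (the firm shuts down)

AVC = 100 - 24y + 2y^2, minimized at y = 6 where min AVC = $28. MC = 100 - 48y + 6y^2.
With P = $388 above the shutdown price, P = MC gives y = 12.
At P = $7 < min AVC = $28, price no longer covers variable cost at any output, so the firm shuts down: y = 0.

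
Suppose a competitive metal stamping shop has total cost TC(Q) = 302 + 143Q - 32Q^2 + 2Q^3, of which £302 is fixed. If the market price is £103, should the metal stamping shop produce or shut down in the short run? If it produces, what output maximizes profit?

Strip out fixed cost: VC = 143Q - 32Q^2 + 2Q^3. Then AVC = 143 - 32Q + 2Q^2 and MC = 143 - 64Q + 6Q^2.
AVC is minimized where dAVC/dQ = -32 + 4Q = 0, at Q = 8; min AVC = 143 - 32·8 + 2·8^2 = £15.
Because £103 ≥ £15, revenue can cover variable cost; the firm operates.
Set P = MC: 103 = 143 - 64Q + 6Q^2 → 40 - 64Q + 6Q^2 = 0. The roots are Q = 2/3 and Q = 10; the profit-maximizing output is on the rising part of MC, so Q* = 10.
Check: AVC at Q = 10 is £23 ≤ P, so revenue covers variable cost.
Profit = P·Q − TC = 103·10 − 532 = £498.

Produce at Q = 10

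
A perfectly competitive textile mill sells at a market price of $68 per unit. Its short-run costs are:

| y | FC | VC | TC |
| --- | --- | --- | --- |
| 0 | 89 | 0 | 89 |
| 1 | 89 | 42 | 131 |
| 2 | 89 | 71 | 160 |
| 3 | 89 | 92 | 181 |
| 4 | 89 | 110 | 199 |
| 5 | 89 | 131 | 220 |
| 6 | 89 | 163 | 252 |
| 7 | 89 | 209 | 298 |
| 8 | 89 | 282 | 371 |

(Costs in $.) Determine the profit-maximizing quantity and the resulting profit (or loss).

y = 7; profit = $178

Profit at each row (π = 68y − TC): y=0: -89; y=1: -63; y=2: -24; y=3: 23; y=4: 73; y=5: 120; y=6: 156; y=7: 178; y=8: 173.
Profit is maximized at y = 7. AVC there is 209/7 = $29.86 ≤ P, so producing beats shutting down (which would give -$89).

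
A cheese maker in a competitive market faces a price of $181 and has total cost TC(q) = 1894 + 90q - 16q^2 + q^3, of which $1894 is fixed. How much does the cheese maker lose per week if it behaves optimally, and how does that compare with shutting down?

AVC = 90 - 16q + q^2; min AVC = $26 at q = 8. Since P = $181 ≥ min AVC, the firm produces.
MC = 90 - 32q + 3q^2. Setting P = MC and taking the root on the rising branch gives q* = 13.
TR = 181·13 = 2353. TC = 1894 + 663 = 2557. Profit = 2353 − 2557 = -$204.
Shutting down would mean losing the fixed cost of $1894, so operating at a loss of $204 is better by $1690.

Profit = -$204 at q = 13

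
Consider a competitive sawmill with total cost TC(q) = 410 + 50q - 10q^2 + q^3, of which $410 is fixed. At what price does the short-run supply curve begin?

$25 per unit

The firm shuts down when price falls below the minimum of average variable cost. AVC = VC/q = 50 - 10q + q^2.
dAVC/dq = -10 + 2q = 0 gives q = 5. min AVC = 50 - 10·5 + 5^2 = 25.
For P < $25 the firm produces nothing.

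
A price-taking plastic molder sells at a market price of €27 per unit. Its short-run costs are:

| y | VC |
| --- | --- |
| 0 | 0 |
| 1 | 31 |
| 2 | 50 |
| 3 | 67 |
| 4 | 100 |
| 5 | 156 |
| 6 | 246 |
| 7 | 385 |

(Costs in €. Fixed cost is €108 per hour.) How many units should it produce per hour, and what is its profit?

y = 3; profit = -€94

Profit at each row (π = 27y − TC): y=0: -108; y=1: -112; y=2: -104; y=3: -94; y=4: -100; y=5: -129; y=6: -192; y=7: -304.
Profit is maximized at y = 3. AVC there is 67/3 = €22.33 ≤ P, so producing beats shutting down (which would give -€108).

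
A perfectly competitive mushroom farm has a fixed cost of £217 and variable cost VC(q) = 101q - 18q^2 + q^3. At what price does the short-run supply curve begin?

Short-run supply begins at min AVC. From VC = 101q - 18q^2 + q^3, AVC = 101 - 18q + q^2.
dAVC/dq = -18 + 2q = 0 gives q = 9. min AVC = 101 - 18·9 + 9^2 = 20.
The firm shuts down for any P below £20.

£20 per unit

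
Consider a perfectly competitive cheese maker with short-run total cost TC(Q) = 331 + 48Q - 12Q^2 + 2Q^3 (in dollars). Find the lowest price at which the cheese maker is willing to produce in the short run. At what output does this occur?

$30 per unit, at Q = 3

Short-run supply begins at min AVC. From VC = 48Q - 12Q^2 + 2Q^3, AVC = 48 - 12Q + 2Q^2.
dAVC/dQ = -12 + 4Q = 0 gives Q = 3. min AVC = 48 - 12·3 + 2·3^2 = 30.
The firm shuts down for any P below $30.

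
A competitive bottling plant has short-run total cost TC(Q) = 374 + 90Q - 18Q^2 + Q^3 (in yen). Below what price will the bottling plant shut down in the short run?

¥9 per unit

The firm shuts down when price falls below the minimum of average variable cost. AVC = VC/Q = 90 - 18Q + Q^2.
dAVC/dQ = -18 + 2Q = 0 gives Q = 9. min AVC = 90 - 18·9 + 9^2 = 9.
For P < ¥9 the firm produces nothing.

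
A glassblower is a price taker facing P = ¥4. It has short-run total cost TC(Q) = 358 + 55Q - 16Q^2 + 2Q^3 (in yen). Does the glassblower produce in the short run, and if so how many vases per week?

Variable cost is VC = 55Q - 16Q^2 + 2Q^3, so AVC = VC/Q = 55 - 16Q + 2Q^2 and MC = dTC/dQ = 55 - 32Q + 6Q^2.
The AVC parabola has its vertex at Q = 16/4 = 4, where AVC = 55 - 16·4 + 2·4^2 = ¥23.
P = ¥4 lies below min AVC = ¥23; no output level covers variable cost.
The firm minimizes its loss by shutting down and losing only its fixed cost of ¥358.

Shut down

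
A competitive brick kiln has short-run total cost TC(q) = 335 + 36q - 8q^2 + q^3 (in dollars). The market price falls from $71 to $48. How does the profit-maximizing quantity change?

AVC = 36 - 8q + q^2, minimized at q = 4 where min AVC = $20. MC = 36 - 16q + 3q^2.
At P = $71 ≥ min AVC, set P = MC on the rising branch: q = 7.
At P = $48 ≥ min AVC, set P = MC: q = 6. The firm stays open but cuts output.

Output falls from 7 to 6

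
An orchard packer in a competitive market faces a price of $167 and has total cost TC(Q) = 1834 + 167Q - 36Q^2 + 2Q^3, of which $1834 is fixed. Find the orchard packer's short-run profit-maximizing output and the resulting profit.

Profit = -$106 at Q = 12

AVC = 167 - 36Q + 2Q^2 has its minimum $5 at Q = 9; price $167 clears that bar, so the firm operates.
MC = 167 - 72Q + 6Q^2. Setting P = MC and taking the root on the rising branch gives Q* = 12.
TR = 167·12 = 2004. TC = 1834 + 276 = 2110. Profit = 2004 − 2110 = -$106.
Shutting down would mean losing the fixed cost of $1834, so operating at a loss of $106 is better by $1728.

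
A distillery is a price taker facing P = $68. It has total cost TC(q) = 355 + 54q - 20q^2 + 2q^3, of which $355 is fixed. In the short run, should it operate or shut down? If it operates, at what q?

Produce at q = 7

Strip out fixed cost: VC = 54q - 20q^2 + 2q^3. Then AVC = 54 - 20q + 2q^2 and MC = 54 - 40q + 6q^2.
AVC hits its minimum where MC = AVC, at q = 5, giving min AVC = 54 - 20·5 + 2·5^2 = $4.
Since P = $68 ≥ min AVC = $4, price covers variable cost and the firm should produce.
Set P = MC: 68 = 54 - 40q + 6q^2 → -14 - 40q + 6q^2 = 0. The roots are q = -1/3 and q = 7; the profit-maximizing output is on the rising part of MC, so q* = 7.
Check: AVC at q = 7 is $12 ≤ P, so revenue covers variable cost.
Profit = P·q − TC = 68·7 − 439 = $37.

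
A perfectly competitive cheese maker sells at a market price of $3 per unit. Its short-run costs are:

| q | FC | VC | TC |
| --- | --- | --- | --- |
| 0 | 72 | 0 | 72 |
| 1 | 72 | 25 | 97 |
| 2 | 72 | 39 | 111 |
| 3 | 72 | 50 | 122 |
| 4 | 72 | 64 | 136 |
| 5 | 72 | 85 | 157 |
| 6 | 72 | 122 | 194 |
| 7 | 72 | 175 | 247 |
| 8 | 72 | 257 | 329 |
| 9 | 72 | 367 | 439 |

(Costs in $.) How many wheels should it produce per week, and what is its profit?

q = 0 (shut down); profit = -$72

Compute π = P·q − TC at each output: q=0: -72; q=1: -94; q=2: -105; q=3: -113; q=4: -124; q=5: -142; q=6: -176; q=7: -226; q=8: -305; q=9: -412.
Profit is highest at q = 0. Equivalently, the lowest AVC in the table is 64/4 ≈ $16 at q = 4, and P = $3 falls below it — price never covers variable cost, so the firm shuts down and loses only its fixed cost.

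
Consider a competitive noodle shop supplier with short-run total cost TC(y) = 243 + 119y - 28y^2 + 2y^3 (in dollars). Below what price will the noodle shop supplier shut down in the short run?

The shutdown price is the minimum of AVC. VC = 119y - 28y^2 + 2y^3, so AVC = 119 - 28y + 2y^2.
At the minimum of AVC, MC = AVC. MC = 119 - 56y + 6y^2; setting MC = AVC gives 4y^2 - 28y = 0, so y = 7. min AVC = 21.
The firm shuts down for any P below $21.

$21 per unit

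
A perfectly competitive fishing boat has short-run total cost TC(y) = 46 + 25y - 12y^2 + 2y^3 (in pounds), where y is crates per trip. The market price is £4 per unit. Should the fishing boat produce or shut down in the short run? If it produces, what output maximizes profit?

Variable cost is VC = 25y - 12y^2 + 2y^3, so AVC = VC/y = 25 - 12y + 2y^2 and MC = dTC/dy = 25 - 24y + 6y^2.
AVC hits its minimum where MC = AVC, at y = 3, giving min AVC = 25 - 12·3 + 2·3^2 = £7.
Since P = £4 < min AVC = £7, price fails to cover variable cost at any output.
The firm minimizes its loss by shutting down and losing only its fixed cost of £46.

Shut down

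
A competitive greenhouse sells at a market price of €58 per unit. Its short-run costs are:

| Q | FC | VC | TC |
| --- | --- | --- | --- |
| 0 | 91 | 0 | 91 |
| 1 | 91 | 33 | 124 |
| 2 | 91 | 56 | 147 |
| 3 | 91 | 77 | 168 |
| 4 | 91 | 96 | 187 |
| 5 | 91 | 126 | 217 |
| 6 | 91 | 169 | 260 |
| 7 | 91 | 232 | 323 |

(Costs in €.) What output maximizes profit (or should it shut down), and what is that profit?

Q = 6; profit = €88

Tabulate TR − TC: Q=0: -91; Q=1: -66; Q=2: -31; Q=3: 6; Q=4: 45; Q=5: 73; Q=6: 88; Q=7: 83.
Profit is maximized at Q = 6. AVC there is 169/6 = €28.17 ≤ P, so producing beats shutting down (which would give -€91).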